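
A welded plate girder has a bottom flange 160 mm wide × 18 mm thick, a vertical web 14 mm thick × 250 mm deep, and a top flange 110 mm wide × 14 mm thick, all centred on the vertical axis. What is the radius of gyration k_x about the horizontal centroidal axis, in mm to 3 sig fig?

k_x ≈ 108 mm

Decompose the section into non-overlapping parts with the origin at the bottom-left of its bounding rectangle.
Bottom plate: 160 × 18, A = 2 880 mm², y = 9 mm, Ī = 77 760 mm⁴.
Web plate: 14 × 250, A = 3 500 mm², y = 143 mm, Ī = 18 229 167 mm⁴.
Top plate: 110 × 14, A = 1 540 mm², y = 275 mm, Ī = 25 153 mm⁴.
Centroid: ȳ = ΣA·y / ΣA = 119.94 mm.
Transfer each piece to the horizontal centroidal axis using Ī + A·d² with d = y − 119.94:
  bottom plate: d = -110.94 mm → contributes +35 523 501 mm⁴
  web plate: d = 23.061 mm → contributes +20 090 437 mm⁴
  top plate: d = 155.06 mm → contributes +37 052 592 mm⁴
Total I = 92 666 531 mm⁴.
Radius of gyration: k = √(I/A) = √(92 666 531 / 7 920) = 108.17 mm.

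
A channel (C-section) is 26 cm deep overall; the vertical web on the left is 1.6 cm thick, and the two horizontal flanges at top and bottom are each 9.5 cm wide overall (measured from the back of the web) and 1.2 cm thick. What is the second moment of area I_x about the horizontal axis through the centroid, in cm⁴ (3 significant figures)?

I_x ≈ 5260 cm⁴

Break the section into simple shapes (no overlaps), measuring from the bottom-left corner of the bounding box.
Web: 1.6 × 26, A = 41.6 cm², y = 13 cm, Ī = 2343.5 cm⁴.
Top flange (beyond web): 7.9 × 1.2, A = 9.48 cm², y = 25.4 cm, Ī = 1.1376 cm⁴.
Bottom flange (beyond web): 7.9 × 1.2, A = 9.48 cm², y = 0.6 cm, Ī = 1.1376 cm⁴.
By symmetry the centroid is at mid-height, ȳ = 13 cm.
Transfer each piece to the horizontal axis through the centroid using Ī + A·d² with d = y − 13:
  web: d = 0 cm → contributes +2343.5 cm⁴
  top flange (beyond web): d = 12.4 cm → contributes +1458.8 cm⁴
  bottom flange (beyond web): d = -12.4 cm → contributes +1458.8 cm⁴
Total I = 5 261 cm⁴.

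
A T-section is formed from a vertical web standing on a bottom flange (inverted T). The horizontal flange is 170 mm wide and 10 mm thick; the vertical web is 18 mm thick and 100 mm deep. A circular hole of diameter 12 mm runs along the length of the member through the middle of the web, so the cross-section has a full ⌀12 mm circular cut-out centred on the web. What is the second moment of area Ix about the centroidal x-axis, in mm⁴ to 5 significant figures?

Ix ≈ 4.0745 × 10⁶ mm⁴

Treat the section as a set of non-overlapping primitives; coordinates are from the bounding-box lower-left.
Flange: 170 × 10, A = 1 700 mm², y = 5 mm, Ī = 14166.67 mm⁴.
Web: 18 × 100, A = 1 800 mm², y = 60 mm, Ī = 1 500 000 mm⁴.
Hole (subtracted): ⌀12, A = 113.0973 mm², y = 60 mm, Ī = 1017.876 mm⁴.
Centroid: ȳ = ΣA·y / ΣA = 32.39366 mm.
Transfer each piece to the centroidal x-axis using Ī + A·d² with d = y − 32.39366:
  flange: d = -27.39366 mm → contributes +1 289 868 mm⁴
  web: d = 27.60634 mm → contributes +2 871 798 mm⁴
  hole: d = 27.60634 mm → contributes −87210.51 mm⁴
Total I = 4 074 456 mm⁴.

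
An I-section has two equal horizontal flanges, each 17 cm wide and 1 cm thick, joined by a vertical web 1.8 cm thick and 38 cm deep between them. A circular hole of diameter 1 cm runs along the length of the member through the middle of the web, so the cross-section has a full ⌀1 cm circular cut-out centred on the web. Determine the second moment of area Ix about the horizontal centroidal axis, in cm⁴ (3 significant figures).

Ix ≈ 2.12 × 10⁴ cm⁴

Treat the section as a set of non-overlapping primitives; coordinates are from the bounding-box lower-left.
Bottom flange: 17 × 1, A = 17 cm², y = 0.5 cm, Ī = 1.4167 cm⁴.
Web: 1.8 × 38, A = 68.4 cm², y = 20 cm, Ī = 8230.8 cm⁴.
Top flange: 17 × 1, A = 17 cm², y = 39.5 cm, Ī = 1.4167 cm⁴.
Hole (subtracted): ⌀1, A = 0.7854 cm², y = 20 cm, Ī = 0.049087 cm⁴.
By symmetry the centroid is at mid-height, ȳ = 20 cm.
Transfer each piece to the horizontal centroidal axis using Ī + A·d² with d = y − 20:
  bottom flange: d = -19.5 cm → contributes +6465.7 cm⁴
  web: d = 0 cm → contributes +8230.8 cm⁴
  top flange: d = 19.5 cm → contributes +6465.7 cm⁴
  hole: d = 0 cm → contributes −0.049087 cm⁴
Total I = 21 162 cm⁴.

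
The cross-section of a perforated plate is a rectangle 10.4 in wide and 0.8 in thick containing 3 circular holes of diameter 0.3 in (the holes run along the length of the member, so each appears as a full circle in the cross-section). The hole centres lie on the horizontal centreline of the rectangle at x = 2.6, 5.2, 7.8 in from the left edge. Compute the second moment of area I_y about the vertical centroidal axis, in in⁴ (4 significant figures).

Split into non-overlapping primitives; take the origin at the lower-left of the bounding box.
Plate: 10.4 × 0.8, A = 8.32 in², x = 5.2 in, Ī = 74.9909 in⁴.
Hole 1 (subtracted): ⌀0.3, A = 0.0706858 in², x = 2.6 in, Ī = 0.000397608 in⁴.
Hole 2 (subtracted): ⌀0.3, A = 0.0706858 in², x = 5.2 in, Ī = 0.000397608 in⁴.
Hole 3 (subtracted): ⌀0.3, A = 0.0706858 in², x = 7.8 in, Ī = 0.000397608 in⁴.
By symmetry the centroid is at mid-width, x̄ = 5.2 in.
Transfer each piece to the vertical centroidal axis using Ī + A·d² with d = x − 5.2:
  plate: d = 0 in → contributes +74.9909 in⁴
  hole 1: d = -2.6 in → contributes −0.478234 in⁴
  hole 2: d = 0 in → contributes −0.000397608 in⁴
  hole 3: d = 2.6 in → contributes −0.478234 in⁴
Total I = 74.0341 in⁴.

I_y ≈ 74.03 in⁴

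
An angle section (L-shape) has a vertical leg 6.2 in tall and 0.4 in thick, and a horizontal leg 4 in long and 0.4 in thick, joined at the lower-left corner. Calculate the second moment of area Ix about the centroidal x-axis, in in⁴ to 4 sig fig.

Split into non-overlapping primitives; take the origin at the lower-left of the bounding box.
Vertical leg: 0.4 × 6.2, A = 2.48 in², y = 3.1 in, Ī = 7.94427 in⁴.
Horizontal leg (remainder): 3.6 × 0.4, A = 1.44 in², y = 0.2 in, Ī = 0.0192 in⁴.
Centroid: ȳ = ΣA·y / ΣA = 2.03469 in.
Transfer each piece to the centroidal x-axis using Ī + A·d² with d = y − 2.03469:
  vertical leg: d = 1.06531 in → contributes +10.7588 in⁴
  horizontal leg (remainder): d = -1.83469 in → contributes +4.86639 in⁴
Total I = 15.6251 in⁴.

Ix ≈ 15.63 in⁴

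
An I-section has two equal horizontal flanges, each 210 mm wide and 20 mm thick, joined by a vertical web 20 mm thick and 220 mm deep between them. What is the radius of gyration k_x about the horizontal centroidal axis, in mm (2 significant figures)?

Decompose the section into non-overlapping parts with the origin at the bottom-left of its bounding rectangle.
Bottom flange: 210 × 20, A = 4 200 mm², y = 10 mm, Ī = 140 000 mm⁴.
Web: 20 × 220, A = 4 400 mm², y = 130 mm, Ī = 17 746 667 mm⁴.
Top flange: 210 × 20, A = 4 200 mm², y = 250 mm, Ī = 140 000 mm⁴.
By symmetry the centroid is at mid-height, ȳ = 130 mm.
Transfer each piece to the horizontal centroidal axis using Ī + A·d² with d = y − 130:
  bottom flange: d = -120 mm → contributes +60 620 000 mm⁴
  web: d = 0 mm → contributes +17 746 667 mm⁴
  top flange: d = 120 mm → contributes +60 620 000 mm⁴
Total I = 138 986 667 mm⁴.
Radius of gyration: k = √(I/A) = √(138 986 667 / 12 800) = 104.2 mm.

k_x ≈ 100 mm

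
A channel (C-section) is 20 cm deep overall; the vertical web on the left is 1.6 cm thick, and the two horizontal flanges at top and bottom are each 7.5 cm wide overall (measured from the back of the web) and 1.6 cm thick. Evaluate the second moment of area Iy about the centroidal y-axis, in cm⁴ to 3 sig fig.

Decompose the section into non-overlapping parts with the origin at the bottom-left of its bounding rectangle.
Web: 1.6 × 20, A = 32 cm², x = 0.8 cm, Ī = 6.8267 cm⁴.
Top flange (beyond web): 5.9 × 1.6, A = 9.44 cm², x = 4.55 cm, Ī = 27.384 cm⁴.
Bottom flange (beyond web): 5.9 × 1.6, A = 9.44 cm², x = 4.55 cm, Ī = 27.384 cm⁴.
Centroid: x̄ = ΣA·x / ΣA = 2.1915 cm.
Transfer each piece to the centroidal y-axis using Ī + A·d² with d = x − 2.1915:
  web: d = -1.3915 cm → contributes +68.788 cm⁴
  top flange (beyond web): d = 2.3585 cm → contributes +79.894 cm⁴
  bottom flange (beyond web): d = 2.3585 cm → contributes +79.894 cm⁴
Total I = 228.58 cm⁴.

Iy ≈ 229 cm⁴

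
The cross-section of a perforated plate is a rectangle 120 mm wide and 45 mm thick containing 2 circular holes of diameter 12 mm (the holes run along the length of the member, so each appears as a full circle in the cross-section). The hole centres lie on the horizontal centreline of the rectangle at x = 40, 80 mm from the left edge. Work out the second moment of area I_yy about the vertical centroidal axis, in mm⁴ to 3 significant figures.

Treat the section as a set of non-overlapping primitives; coordinates are from the bounding-box lower-left.
Plate: 120 × 45, A = 5 400 mm², x = 60 mm, Ī = 6 480 000 mm⁴.
Hole 1 (subtracted): ⌀12, A = 113.1 mm², x = 40 mm, Ī = 1017.9 mm⁴.
Hole 2 (subtracted): ⌀12, A = 113.1 mm², x = 80 mm, Ī = 1017.9 mm⁴.
By symmetry the centroid is at mid-width, x̄ = 60 mm.
Transfer each piece to the vertical centroidal axis using Ī + A·d² with d = x − 60:
  plate: d = 0 mm → contributes +6 480 000 mm⁴
  hole 1: d = -20 mm → contributes −46 257 mm⁴
  hole 2: d = 20 mm → contributes −46 257 mm⁴
Total I = 6 387 486 mm⁴.

I_yy ≈ 6.39 × 10⁶ mm⁴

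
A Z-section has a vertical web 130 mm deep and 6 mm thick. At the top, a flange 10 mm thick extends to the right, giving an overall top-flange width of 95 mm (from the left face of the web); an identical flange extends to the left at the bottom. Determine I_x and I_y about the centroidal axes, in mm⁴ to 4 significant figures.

Break the section into simple shapes (no overlaps), measuring from the bottom-left corner of the bounding box.
Web: 6 × 130, A = 780 mm², y = 65 mm, Ī = 1 098 500 mm⁴.
Top flange (beyond web): 89 × 10, A = 890 mm², y = 125 mm, Ī = 7416.67 mm⁴.
Bottom flange (beyond web): 89 × 10, A = 890 mm², y = 5 mm, Ī = 7416.67 mm⁴.
Centroid: ȳ = ΣA·y / ΣA = 65 mm.
Transfer each piece to the centroidal x-axis using Ī + A·d² with d = y − 65:
  web: d = 0 mm → contributes +1 098 500 mm⁴
  top flange (beyond web): d = 60 mm → contributes +3 211 417 mm⁴
  bottom flange (beyond web): d = -60 mm → contributes +3 211 417 mm⁴
Total I = 7 521 333 mm⁴.
For the y-axis: x̄ = 92 mm.
Repeating about the centroidal y-axis gives I_y = 5 193 413 mm⁴.

I_x ≈ 7.521 × 10⁶ mm⁴, I_y ≈ 5.193 × 10⁶ mm⁴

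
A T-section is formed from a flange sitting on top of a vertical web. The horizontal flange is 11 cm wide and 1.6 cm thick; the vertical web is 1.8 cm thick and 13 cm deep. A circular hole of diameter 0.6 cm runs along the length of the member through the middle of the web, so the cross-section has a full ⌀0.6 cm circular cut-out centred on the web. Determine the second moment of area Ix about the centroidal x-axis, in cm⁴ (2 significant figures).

Ix ≈ 870 cm⁴

Treat the section as a set of non-overlapping primitives; coordinates are from the bounding-box lower-left.
Flange: 11 × 1.6, A = 17.6 cm², y = 13.8 cm, Ī = 3.755 cm⁴.
Web: 1.8 × 13, A = 23.4 cm², y = 6.5 cm, Ī = 329.6 cm⁴.
Hole (subtracted): ⌀0.6, A = 0.2827 cm², y = 6.5 cm, Ī = 0.006362 cm⁴.
Centroid: ȳ = ΣA·y / ΣA = 9.655 cm.
Transfer each piece to the centroidal x-axis using Ī + A·d² with d = y − 9.655:
  flange: d = 4.145 cm → contributes +306.1 cm⁴
  web: d = -3.155 cm → contributes +562.5 cm⁴
  hole: d = -3.155 cm → contributes −2.822 cm⁴
Total I = 865.8 cm⁴.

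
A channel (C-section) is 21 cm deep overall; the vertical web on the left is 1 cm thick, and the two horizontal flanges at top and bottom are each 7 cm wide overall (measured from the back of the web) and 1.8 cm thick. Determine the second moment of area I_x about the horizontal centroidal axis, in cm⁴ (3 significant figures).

I_x ≈ 2770 cm⁴

Treat the section as a set of non-overlapping primitives; coordinates are from the bounding-box lower-left.
Web: 1 × 21, A = 21 cm², y = 10.5 cm, Ī = 771.75 cm⁴.
Top flange (beyond web): 6 × 1.8, A = 10.8 cm², y = 20.1 cm, Ī = 2.916 cm⁴.
Bottom flange (beyond web): 6 × 1.8, A = 10.8 cm², y = 0.9 cm, Ī = 2.916 cm⁴.
By symmetry the centroid is at mid-height, ȳ = 10.5 cm.
Transfer each piece to the horizontal centroidal axis using Ī + A·d² with d = y − 10.5:
  web: d = 0 cm → contributes +771.75 cm⁴
  top flange (beyond web): d = 9.6 cm → contributes +998.24 cm⁴
  bottom flange (beyond web): d = -9.6 cm → contributes +998.24 cm⁴
Total I = 2768.2 cm⁴.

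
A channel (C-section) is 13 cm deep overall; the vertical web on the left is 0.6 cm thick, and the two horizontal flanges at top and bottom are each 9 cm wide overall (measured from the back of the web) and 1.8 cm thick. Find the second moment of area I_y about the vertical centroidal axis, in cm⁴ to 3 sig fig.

I_y ≈ 304 cm⁴

Treat the section as a set of non-overlapping primitives; coordinates are from the bounding-box lower-left.
Web: 0.6 × 13, A = 7.8 cm², x = 0.3 cm, Ī = 0.234 cm⁴.
Top flange (beyond web): 8.4 × 1.8, A = 15.12 cm², x = 4.8 cm, Ī = 88.906 cm⁴.
Bottom flange (beyond web): 8.4 × 1.8, A = 15.12 cm², x = 4.8 cm, Ī = 88.906 cm⁴.
Centroid: x̄ = ΣA·x / ΣA = 3.8773 cm.
Transfer each piece to the vertical centroidal axis using Ī + A·d² with d = x − 3.8773:
  web: d = -3.5773 cm → contributes +100.05 cm⁴
  top flange (beyond web): d = 0.92271 cm → contributes +101.78 cm⁴
  bottom flange (beyond web): d = 0.92271 cm → contributes +101.78 cm⁴
Total I = 303.61 cm⁴.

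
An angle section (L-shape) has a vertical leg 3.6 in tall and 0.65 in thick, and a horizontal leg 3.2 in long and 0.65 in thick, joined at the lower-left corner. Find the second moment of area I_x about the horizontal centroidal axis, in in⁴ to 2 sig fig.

I_x ≈ 4.7 in⁴

Treat the section as a set of non-overlapping primitives; coordinates are from the bounding-box lower-left.
Vertical leg: 0.65 × 3.6, A = 2.34 in², y = 1.8 in, Ī = 2.527 in⁴.
Horizontal leg (remainder): 2.55 × 0.65, A = 1.658 in², y = 0.325 in, Ī = 0.05836 in⁴.
Centroid: ȳ = ΣA·y / ΣA = 1.188 in.
Transfer each piece to the horizontal centroidal axis using Ī + A·d² with d = y − 1.188:
  vertical leg: d = 0.6116 in → contributes +3.402 in⁴
  horizontal leg (remainder): d = -0.8634 in → contributes +1.294 in⁴
Total I = 4.696 in⁴.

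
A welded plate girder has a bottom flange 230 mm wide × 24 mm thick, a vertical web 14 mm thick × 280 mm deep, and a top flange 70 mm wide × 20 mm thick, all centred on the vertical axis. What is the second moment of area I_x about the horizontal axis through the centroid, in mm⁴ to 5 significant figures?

Split into non-overlapping primitives; take the origin at the lower-left of the bounding box.
Bottom plate: 230 × 24, A = 5 520 mm², y = 12 mm, Ī = 264 960 mm⁴.
Web plate: 14 × 280, A = 3 920 mm², y = 164 mm, Ī = 25 610 667 mm⁴.
Top plate: 70 × 20, A = 1 400 mm², y = 314 mm, Ī = 46666.67 mm⁴.
Centroid: ȳ = ΣA·y / ΣA = 105.9705 mm.
Transfer each piece to the horizontal axis through the centroid using Ī + A·d² with d = y − 105.9705:
  bottom plate: d = -93.97048 mm → contributes +49 009 050 mm⁴
  web plate: d = 58.02952 mm → contributes +38 810 974 mm⁴
  top plate: d = 208.0295 mm → contributes +60 633 461 mm⁴
Total I = 148 453 484 mm⁴.

I_x ≈ 1.4845 × 10⁸ mm⁴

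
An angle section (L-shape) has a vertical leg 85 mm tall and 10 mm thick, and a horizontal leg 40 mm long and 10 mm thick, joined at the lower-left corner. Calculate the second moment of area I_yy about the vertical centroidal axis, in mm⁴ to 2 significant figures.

I_yy ≈ 1.2 × 10⁵ mm⁴

Break the section into simple shapes (no overlaps), measuring from the bottom-left corner of the bounding box.
Vertical leg: 10 × 85, A = 850 mm², x = 5 mm, Ī = 7 083 mm⁴.
Horizontal leg (remainder): 30 × 10, A = 300 mm², x = 25 mm, Ī = 22 500 mm⁴.
Centroid: x̄ = ΣA·x / ΣA = 10.22 mm.
Transfer each piece to the vertical centroidal axis using Ī + A·d² with d = x − 10.22:
  vertical leg: d = -5.217 mm → contributes +30 221 mm⁴
  horizontal leg (remainder): d = 14.78 mm → contributes +88 058 mm⁴
Total I = 118 279 mm⁴.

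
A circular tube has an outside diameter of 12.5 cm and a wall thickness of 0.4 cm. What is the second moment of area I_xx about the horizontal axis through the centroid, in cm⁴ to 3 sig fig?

I_xx ≈ 279 cm⁴

Break the section into simple shapes (no overlaps), measuring from the bottom-left corner of the bounding box.
Outer circle: ⌀12.5, A = 122.72 cm², y = 6.25 cm, Ī = 1198.4 cm⁴.
Bore (subtracted): ⌀11.7, A = 107.51 cm², y = 6.25 cm, Ī = 919.84 cm⁴.
By symmetry the centroid is at mid-height, ȳ = 6.25 cm.
All pieces are centred on the horizontal axis through the centroid, so I = ΣĪ (holes subtracted) = 278.58 cm⁴.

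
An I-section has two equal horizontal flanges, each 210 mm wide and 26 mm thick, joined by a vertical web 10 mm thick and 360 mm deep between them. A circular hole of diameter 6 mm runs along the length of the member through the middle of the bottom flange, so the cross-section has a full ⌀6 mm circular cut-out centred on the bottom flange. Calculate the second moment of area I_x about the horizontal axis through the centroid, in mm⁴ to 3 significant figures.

I_x ≈ 4.45 × 10⁸ mm⁴

Split into non-overlapping primitives; take the origin at the lower-left of the bounding box.
Bottom flange: 210 × 26, A = 5 460 mm², y = 13 mm, Ī = 307 580 mm⁴.
Web: 10 × 360, A = 3 600 mm², y = 206 mm, Ī = 38 880 000 mm⁴.
Top flange: 210 × 26, A = 5 460 mm², y = 399 mm, Ī = 307 580 mm⁴.
Hole (subtracted): ⌀6, A = 28.274 mm², y = 13 mm, Ī = 63.617 mm⁴.
Centroid: ȳ = ΣA·y / ΣA = 206.38 mm.
Transfer each piece to the horizontal axis through the centroid using Ī + A·d² with d = y − 206.38:
  bottom flange: d = -193.38 mm → contributes +204 481 509 mm⁴
  web: d = -0.37656 mm → contributes +38 880 510 mm⁴
  top flange: d = 192.62 mm → contributes +202 894 280 mm⁴
  hole: d = -193.38 mm → contributes −1 057 368 mm⁴
Total I = 445 198 931 mm⁴.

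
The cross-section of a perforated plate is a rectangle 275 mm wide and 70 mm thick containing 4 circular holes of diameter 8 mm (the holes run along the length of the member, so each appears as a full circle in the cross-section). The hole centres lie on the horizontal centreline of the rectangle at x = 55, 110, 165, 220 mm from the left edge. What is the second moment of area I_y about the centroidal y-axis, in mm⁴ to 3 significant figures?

I_y ≈ 1.21 × 10⁸ mm⁴

Split into non-overlapping primitives; take the origin at the lower-left of the bounding box.
Plate: 275 × 70, A = 19 250 mm², x = 137.5 mm, Ī = 121 315 104 mm⁴.
Hole 1 (subtracted): ⌀8, A = 50.265 mm², x = 55 mm, Ī = 201.06 mm⁴.
Hole 2 (subtracted): ⌀8, A = 50.265 mm², x = 110 mm, Ī = 201.06 mm⁴.
Hole 3 (subtracted): ⌀8, A = 50.265 mm², x = 165 mm, Ī = 201.06 mm⁴.
Hole 4 (subtracted): ⌀8, A = 50.265 mm², x = 220 mm, Ī = 201.06 mm⁴.
By symmetry the centroid is at mid-width, x̄ = 137.5 mm.
Transfer each piece to the centroidal y-axis using Ī + A·d² with d = x − 137.5:
  plate: d = 0 mm → contributes +121 315 104 mm⁴
  hole 1: d = -82.5 mm → contributes −342 321 mm⁴
  hole 2: d = -27.5 mm → contributes −38 214 mm⁴
  hole 3: d = 27.5 mm → contributes −38 214 mm⁴
  hole 4: d = 82.5 mm → contributes −342 321 mm⁴
Total I = 120 554 034 mm⁴.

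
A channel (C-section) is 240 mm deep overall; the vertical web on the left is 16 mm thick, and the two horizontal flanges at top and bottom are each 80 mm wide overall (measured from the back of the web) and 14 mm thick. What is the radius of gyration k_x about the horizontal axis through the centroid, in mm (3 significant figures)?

k_x ≈ 85.7 mm

Split into non-overlapping primitives; take the origin at the lower-left of the bounding box.
Web: 16 × 240, A = 3 840 mm², y = 120 mm, Ī = 18 432 000 mm⁴.
Top flange (beyond web): 64 × 14, A = 896 mm², y = 233 mm, Ī = 14 635 mm⁴.
Bottom flange (beyond web): 64 × 14, A = 896 mm², y = 7 mm, Ī = 14 635 mm⁴.
By symmetry the centroid is at mid-height, ȳ = 120 mm.
Transfer each piece to the horizontal axis through the centroid using Ī + A·d² with d = y − 120:
  web: d = 0 mm → contributes +18 432 000 mm⁴
  top flange (beyond web): d = 113 mm → contributes +11 455 659 mm⁴
  bottom flange (beyond web): d = -113 mm → contributes +11 455 659 mm⁴
Total I = 41 343 317 mm⁴.
Radius of gyration: k = √(I/A) = √(41 343 317 / 5 632) = 85.678 mm.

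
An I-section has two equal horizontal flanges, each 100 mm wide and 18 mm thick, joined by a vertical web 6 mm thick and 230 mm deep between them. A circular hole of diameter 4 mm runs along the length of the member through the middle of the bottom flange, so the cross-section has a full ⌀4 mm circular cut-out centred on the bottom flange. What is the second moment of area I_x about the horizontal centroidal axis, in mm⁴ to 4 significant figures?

I_x ≈ 6.134 × 10⁷ mm⁴

Decompose the section into non-overlapping parts with the origin at the bottom-left of its bounding rectangle.
Bottom flange: 100 × 18, A = 1 800 mm², y = 9 mm, Ī = 48 600 mm⁴.
Web: 6 × 230, A = 1 380 mm², y = 133 mm, Ī = 6 083 500 mm⁴.
Top flange: 100 × 18, A = 1 800 mm², y = 257 mm, Ī = 48 600 mm⁴.
Hole (subtracted): ⌀4, A = 12.5664 mm², y = 9 mm, Ī = 12.5664 mm⁴.
Centroid: ȳ = ΣA·y / ΣA = 133.314 mm.
Transfer each piece to the horizontal centroidal axis using Ī + A·d² with d = y − 133.314:
  bottom flange: d = -124.314 mm → contributes +27 865 608 mm⁴
  web: d = -0.313689 mm → contributes +6 083 636 mm⁴
  top flange: d = 123.686 mm → contributes +27 585 546 mm⁴
  hole: d = -124.314 mm → contributes −194 212 mm⁴
Total I = 61 340 578 mm⁴.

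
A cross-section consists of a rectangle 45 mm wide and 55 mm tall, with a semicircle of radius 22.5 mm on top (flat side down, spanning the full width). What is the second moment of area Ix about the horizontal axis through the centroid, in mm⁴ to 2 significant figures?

Ix ≈ 1.5 × 10⁶ mm⁴

Treat the section as a set of non-overlapping primitives; coordinates are from the bounding-box lower-left.
Rectangular body: 45 × 55, A = 2 475 mm², y = 27.5 mm, Ī = 623 906 mm⁴.
Semicircular cap: semicircle r = 22.5, A = 795.2 mm², y = 64.55 mm, Ī = 28 130 mm⁴.
Centroid: ȳ = ΣA·y / ΣA = 36.51 mm.
Transfer each piece to the horizontal axis through the centroid using Ī + A·d² with d = y − 36.51:
  rectangular body: d = -9.009 mm → contributes +824 793 mm⁴
  semicircular cap: d = 28.04 mm → contributes +653 363 mm⁴
Total I = 1 478 157 mm⁴.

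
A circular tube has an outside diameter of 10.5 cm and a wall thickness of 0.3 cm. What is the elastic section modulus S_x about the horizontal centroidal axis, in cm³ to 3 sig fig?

S_x ≈ 23.8 cm³

Split into non-overlapping primitives; take the origin at the lower-left of the bounding box.
Outer circle: ⌀10.5, A = 86.59 cm², y = 5.25 cm, Ī = 596.66 cm⁴.
Bore (subtracted): ⌀9.9, A = 76.977 cm², y = 5.25 cm, Ī = 471.53 cm⁴.
By symmetry the centroid is at mid-height, ȳ = 5.25 cm.
All pieces are centred on the horizontal centroidal axis, so I = ΣĪ (holes subtracted) = 125.13 cm⁴.
Extreme fibre distance c = 5.25 cm; S = I/c = 23.834 cm³.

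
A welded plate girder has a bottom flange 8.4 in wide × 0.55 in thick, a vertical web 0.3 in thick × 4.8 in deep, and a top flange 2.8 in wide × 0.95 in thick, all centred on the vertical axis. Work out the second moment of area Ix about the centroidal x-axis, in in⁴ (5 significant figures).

Break the section into simple shapes (no overlaps), measuring from the bottom-left corner of the bounding box.
Bottom plate: 8.4 × 0.55, A = 4.62 in², y = 0.275 in, Ī = 0.1164625 in⁴.
Web plate: 0.3 × 4.8, A = 1.44 in², y = 2.95 in, Ī = 2.7648 in⁴.
Top plate: 2.8 × 0.95, A = 2.66 in², y = 5.825 in, Ī = 0.2000542 in⁴.
Centroid: ȳ = ΣA·y / ΣA = 2.409748 in.
Transfer each piece to the centroidal x-axis using Ī + A·d² with d = y − 2.409748:
  bottom plate: d = -2.134748 in → contributes +21.17049 in⁴
  web plate: d = 0.5402523 in → contributes +3.185096 in⁴
  top plate: d = 3.415252 in → contributes +31.22616 in⁴
Total I = 55.58174 in⁴.

Ix ≈ 55.582 in⁴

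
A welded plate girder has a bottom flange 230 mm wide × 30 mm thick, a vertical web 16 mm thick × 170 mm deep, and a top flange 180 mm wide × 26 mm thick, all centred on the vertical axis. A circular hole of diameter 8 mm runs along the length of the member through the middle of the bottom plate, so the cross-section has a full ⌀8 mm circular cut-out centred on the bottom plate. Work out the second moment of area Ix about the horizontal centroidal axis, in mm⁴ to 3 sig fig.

Ix ≈ 1.17 × 10⁸ mm⁴

Treat the section as a set of non-overlapping primitives; coordinates are from the bounding-box lower-left.
Bottom plate: 230 × 30, A = 6 900 mm², y = 15 mm, Ī = 517 500 mm⁴.
Web plate: 16 × 170, A = 2 720 mm², y = 115 mm, Ī = 6 550 667 mm⁴.
Top plate: 180 × 26, A = 4 680 mm², y = 213 mm, Ī = 263 640 mm⁴.
Hole (subtracted): ⌀8, A = 50.265 mm², y = 15 mm, Ī = 201.06 mm⁴.
Centroid: ȳ = ΣA·y / ΣA = 99.117 mm.
Transfer each piece to the horizontal centroidal axis using Ī + A·d² with d = y − 99.117:
  bottom plate: d = -84.117 mm → contributes +49 339 220 mm⁴
  web plate: d = 15.883 mm → contributes +7 236 870 mm⁴
  top plate: d = 113.88 mm → contributes +60 960 508 mm⁴
  hole: d = -84.117 mm → contributes −355 860 mm⁴
Total I = 117 180 738 mm⁴.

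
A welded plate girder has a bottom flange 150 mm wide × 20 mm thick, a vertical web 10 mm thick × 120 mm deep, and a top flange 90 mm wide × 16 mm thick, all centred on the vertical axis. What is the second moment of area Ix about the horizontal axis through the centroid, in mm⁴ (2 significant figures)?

Treat the section as a set of non-overlapping primitives; coordinates are from the bounding-box lower-left.
Bottom plate: 150 × 20, A = 3 000 mm², y = 10 mm, Ī = 100 000 mm⁴.
Web plate: 10 × 120, A = 1 200 mm², y = 80 mm, Ī = 1 440 000 mm⁴.
Top plate: 90 × 16, A = 1 440 mm², y = 148 mm, Ī = 30 720 mm⁴.
Centroid: ȳ = ΣA·y / ΣA = 60.13 mm.
Transfer each piece to the horizontal axis through the centroid using Ī + A·d² with d = y − 60.13:
  bottom plate: d = -50.13 mm → contributes +7 638 347 mm⁴
  web plate: d = 19.87 mm → contributes +1 913 892 mm⁴
  top plate: d = 87.87 mm → contributes +11 149 749 mm⁴
Total I = 20 701 988 mm⁴.

Ix ≈ 2.1 × 10⁷ mm⁴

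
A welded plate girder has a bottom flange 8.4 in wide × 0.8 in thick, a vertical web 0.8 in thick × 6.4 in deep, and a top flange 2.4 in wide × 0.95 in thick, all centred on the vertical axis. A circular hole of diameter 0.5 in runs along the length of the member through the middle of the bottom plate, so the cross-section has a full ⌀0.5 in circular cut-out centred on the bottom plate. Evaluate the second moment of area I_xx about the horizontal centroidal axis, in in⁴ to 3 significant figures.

Split into non-overlapping primitives; take the origin at the lower-left of the bounding box.
Bottom plate: 8.4 × 0.8, A = 6.72 in², y = 0.4 in, Ī = 0.3584 in⁴.
Web plate: 0.8 × 6.4, A = 5.12 in², y = 4 in, Ī = 17.476 in⁴.
Top plate: 2.4 × 0.95, A = 2.28 in², y = 7.675 in, Ī = 0.17148 in⁴.
Hole (subtracted): ⌀0.5, A = 0.19635 in², y = 0.4 in, Ī = 0.003068 in⁴.
Centroid: ȳ = ΣA·y / ΣA = 2.9151 in.
Transfer each piece to the horizontal centroidal axis using Ī + A·d² with d = y − 2.9151:
  bottom plate: d = -2.5151 in → contributes +42.866 in⁴
  web plate: d = 1.0849 in → contributes +23.503 in⁴
  top plate: d = 4.7599 in → contributes +51.829 in⁴
  hole: d = -2.5151 in → contributes −1.2451 in⁴
Total I = 116.95 in⁴.

I_xx ≈ 117 in⁴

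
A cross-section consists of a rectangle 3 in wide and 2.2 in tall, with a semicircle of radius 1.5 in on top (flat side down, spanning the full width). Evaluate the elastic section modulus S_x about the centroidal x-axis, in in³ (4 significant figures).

S_x ≈ 5.094 in³

Treat the section as a set of non-overlapping primitives; coordinates are from the bounding-box lower-left.
Rectangular body: 3 × 2.2, A = 6.6 in², y = 1.1 in, Ī = 2.662 in⁴.
Semicircular cap: semicircle r = 1.5, A = 3.53429 in², y = 2.83662 in, Ī = 0.555645 in⁴.
Centroid: ȳ = ΣA·y / ΣA = 1.70564 in.
Transfer each piece to the centroidal x-axis using Ī + A·d² with d = y − 1.70564:
  rectangular body: d = -0.605639 in → contributes +5.08287 in⁴
  semicircular cap: d = 1.13098 in → contributes +5.07642 in⁴
Total I = 10.1593 in⁴.
Extreme fibre distance c = 1.99436 in; S = I/c = 5.09401 in³.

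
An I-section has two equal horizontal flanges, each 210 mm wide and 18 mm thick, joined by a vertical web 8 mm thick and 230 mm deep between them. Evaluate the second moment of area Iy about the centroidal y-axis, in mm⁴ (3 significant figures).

Split into non-overlapping primitives; take the origin at the lower-left of the bounding box.
Bottom flange: 210 × 18, A = 3 780 mm², x = 105 mm, Ī = 13 891 500 mm⁴.
Web: 8 × 230, A = 1 840 mm², x = 105 mm, Ī = 9813.3 mm⁴.
Top flange: 210 × 18, A = 3 780 mm², x = 105 mm, Ī = 13 891 500 mm⁴.
By symmetry the centroid is at mid-width, x̄ = 105 mm.
All pieces are centred on the centroidal y-axis, so I = ΣĪ = 27 792 813 mm⁴.

Iy ≈ 2.78 × 10⁷ mm⁴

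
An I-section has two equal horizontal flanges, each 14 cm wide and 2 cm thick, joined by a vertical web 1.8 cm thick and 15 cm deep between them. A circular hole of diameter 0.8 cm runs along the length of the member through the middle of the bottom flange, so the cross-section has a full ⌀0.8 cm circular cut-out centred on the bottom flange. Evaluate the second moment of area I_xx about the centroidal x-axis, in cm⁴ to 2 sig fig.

Break the section into simple shapes (no overlaps), measuring from the bottom-left corner of the bounding box.
Bottom flange: 14 × 2, A = 28 cm², y = 1 cm, Ī = 9.333 cm⁴.
Web: 1.8 × 15, A = 27 cm², y = 9.5 cm, Ī = 506.3 cm⁴.
Top flange: 14 × 2, A = 28 cm², y = 18 cm, Ī = 9.333 cm⁴.
Hole (subtracted): ⌀0.8, A = 0.5027 cm², y = 1 cm, Ī = 0.02011 cm⁴.
Centroid: ȳ = ΣA·y / ΣA = 9.552 cm.
Transfer each piece to the centroidal x-axis using Ī + A·d² with d = y − 9.552:
  bottom flange: d = -8.552 cm → contributes +2 057 cm⁴
  web: d = -0.05179 cm → contributes +506.3 cm⁴
  top flange: d = 8.448 cm → contributes +2 008 cm⁴
  hole: d = -8.552 cm → contributes −36.78 cm⁴
Total I = 4 534 cm⁴.

I_xx ≈ 4500 cm⁴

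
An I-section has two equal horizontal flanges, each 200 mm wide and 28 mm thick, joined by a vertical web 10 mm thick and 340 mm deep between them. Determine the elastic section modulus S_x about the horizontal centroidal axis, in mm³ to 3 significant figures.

Break the section into simple shapes (no overlaps), measuring from the bottom-left corner of the bounding box.
Bottom flange: 200 × 28, A = 5 600 mm², y = 14 mm, Ī = 365 867 mm⁴.
Web: 10 × 340, A = 3 400 mm², y = 198 mm, Ī = 32 753 333 mm⁴.
Top flange: 200 × 28, A = 5 600 mm², y = 382 mm, Ī = 365 867 mm⁴.
By symmetry the centroid is at mid-height, ȳ = 198 mm.
Transfer each piece to the horizontal centroidal axis using Ī + A·d² with d = y − 198:
  bottom flange: d = -184 mm → contributes +189 959 467 mm⁴
  web: d = 0 mm → contributes +32 753 333 mm⁴
  top flange: d = 184 mm → contributes +189 959 467 mm⁴
Total I = 412 672 267 mm⁴.
Extreme fibre distance c = 198 mm; S = I/c = 2 084 203 mm³.

S_x ≈ 2.08 × 10⁶ mm³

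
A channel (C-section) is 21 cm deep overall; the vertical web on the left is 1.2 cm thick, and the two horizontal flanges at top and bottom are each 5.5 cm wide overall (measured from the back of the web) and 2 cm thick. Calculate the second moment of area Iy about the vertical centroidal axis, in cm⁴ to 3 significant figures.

Decompose the section into non-overlapping parts with the origin at the bottom-left of its bounding rectangle.
Web: 1.2 × 21, A = 25.2 cm², x = 0.6 cm, Ī = 3.024 cm⁴.
Top flange (beyond web): 4.3 × 2, A = 8.6 cm², x = 3.35 cm, Ī = 13.251 cm⁴.
Bottom flange (beyond web): 4.3 × 2, A = 8.6 cm², x = 3.35 cm, Ī = 13.251 cm⁴.
Centroid: x̄ = ΣA·x / ΣA = 1.7156 cm.
Transfer each piece to the vertical centroidal axis using Ī + A·d² with d = x − 1.7156:
  web: d = -1.1156 cm → contributes +34.385 cm⁴
  top flange (beyond web): d = 1.6344 cm → contributes +36.225 cm⁴
  bottom flange (beyond web): d = 1.6344 cm → contributes +36.225 cm⁴
Total I = 106.84 cm⁴.

Iy ≈ 107 cm⁴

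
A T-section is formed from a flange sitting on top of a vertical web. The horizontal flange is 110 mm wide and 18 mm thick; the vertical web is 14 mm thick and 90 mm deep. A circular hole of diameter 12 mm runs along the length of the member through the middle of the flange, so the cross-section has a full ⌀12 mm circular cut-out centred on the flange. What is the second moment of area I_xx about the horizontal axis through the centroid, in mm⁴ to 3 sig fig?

Treat the section as a set of non-overlapping primitives; coordinates are from the bounding-box lower-left.
Flange: 110 × 18, A = 1 980 mm², y = 99 mm, Ī = 53 460 mm⁴.
Web: 14 × 90, A = 1 260 mm², y = 45 mm, Ī = 850 500 mm⁴.
Hole (subtracted): ⌀12, A = 113.1 mm², y = 99 mm, Ī = 1017.9 mm⁴.
Centroid: ȳ = ΣA·y / ΣA = 77.24 mm.
Transfer each piece to the horizontal axis through the centroid using Ī + A·d² with d = y − 77.24:
  flange: d = 21.76 mm → contributes +990 947 mm⁴
  web: d = -32.24 mm → contributes +2 160 203 mm⁴
  hole: d = 21.76 mm → contributes −54 567 mm⁴
Total I = 3 096 582 mm⁴.

I_xx ≈ 3.10 × 10⁶ mm⁴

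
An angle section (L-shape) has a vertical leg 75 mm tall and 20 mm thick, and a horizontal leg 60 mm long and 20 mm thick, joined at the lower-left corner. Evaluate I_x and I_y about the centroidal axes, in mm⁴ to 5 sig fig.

I_x ≈ 1.1244 × 10⁶ mm⁴, I_y ≈ 6.2623 × 10⁵ mm⁴

Treat the section as a set of non-overlapping primitives; coordinates are from the bounding-box lower-left.
Vertical leg: 20 × 75, A = 1 500 mm², y = 37.5 mm, Ī = 703 125 mm⁴.
Horizontal leg (remainder): 40 × 20, A = 800 mm², y = 10 mm, Ī = 26666.67 mm⁴.
Centroid: ȳ = ΣA·y / ΣA = 27.93478 mm.
Transfer each piece to the centroidal x-axis using Ī + A·d² with d = y − 27.93478:
  vertical leg: d = 9.565217 mm → contributes +840365.1 mm⁴
  horizontal leg (remainder): d = -17.93478 mm → contributes +283991.8 mm⁴
Total I = 1 124 357 mm⁴.
For the y-axis: x̄ = 20.43478 mm.
Repeating about the centroidal y-axis gives I_y = 626231.9 mm⁴.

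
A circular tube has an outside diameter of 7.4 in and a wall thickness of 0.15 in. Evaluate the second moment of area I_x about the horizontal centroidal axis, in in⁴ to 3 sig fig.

Treat the section as a set of non-overlapping primitives; coordinates are from the bounding-box lower-left.
Outer circle: ⌀7.4, A = 43.008 in², y = 3.7 in, Ī = 147.2 in⁴.
Bore (subtracted): ⌀7.1, A = 39.592 in², y = 3.7 in, Ī = 124.74 in⁴.
By symmetry the centroid is at mid-height, ȳ = 3.7 in.
All pieces are centred on the horizontal centroidal axis, so I = ΣĪ (holes subtracted) = 22.457 in⁴.

I_x ≈ 22.5 in⁴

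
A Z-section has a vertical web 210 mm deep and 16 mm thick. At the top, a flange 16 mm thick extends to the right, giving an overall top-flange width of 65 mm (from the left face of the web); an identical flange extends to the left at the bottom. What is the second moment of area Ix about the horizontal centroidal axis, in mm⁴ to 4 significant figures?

Ix ≈ 2.713 × 10⁷ mm⁴

Break the section into simple shapes (no overlaps), measuring from the bottom-left corner of the bounding box.
Web: 16 × 210, A = 3 360 mm², y = 105 mm, Ī = 12 348 000 mm⁴.
Top flange (beyond web): 49 × 16, A = 784 mm², y = 202 mm, Ī = 16725.3 mm⁴.
Bottom flange (beyond web): 49 × 16, A = 784 mm², y = 8 mm, Ī = 16725.3 mm⁴.
Centroid: ȳ = ΣA·y / ΣA = 105 mm.
Transfer each piece to the horizontal centroidal axis using Ī + A·d² with d = y − 105:
  web: d = 0 mm → contributes +12 348 000 mm⁴
  top flange (beyond web): d = 97 mm → contributes +7 393 381 mm⁴
  bottom flange (beyond web): d = -97 mm → contributes +7 393 381 mm⁴
Total I = 27 134 763 mm⁴.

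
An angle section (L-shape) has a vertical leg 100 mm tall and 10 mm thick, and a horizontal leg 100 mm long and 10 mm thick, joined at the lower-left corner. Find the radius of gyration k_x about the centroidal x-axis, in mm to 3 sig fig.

Treat the section as a set of non-overlapping primitives; coordinates are from the bounding-box lower-left.
Vertical leg: 10 × 100, A = 1 000 mm², y = 50 mm, Ī = 833 333 mm⁴.
Horizontal leg (remainder): 90 × 10, A = 900 mm², y = 5 mm, Ī = 7 500 mm⁴.
Centroid: ȳ = ΣA·y / ΣA = 28.684 mm.
Transfer each piece to the centroidal x-axis using Ī + A·d² with d = y − 28.684:
  vertical leg: d = 21.316 mm → contributes +1 287 696 mm⁴
  horizontal leg (remainder): d = -23.684 mm → contributes +512 348 mm⁴
Total I = 1 800 044 mm⁴.
Radius of gyration: k = √(I/A) = √(1 800 044 / 1 900) = 30.78 mm.

k_x ≈ 30.8 mm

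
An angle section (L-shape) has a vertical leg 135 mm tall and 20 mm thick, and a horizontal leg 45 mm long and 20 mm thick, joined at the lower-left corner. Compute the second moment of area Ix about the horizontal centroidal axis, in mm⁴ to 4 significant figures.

Ix ≈ 5.512 × 10⁶ mm⁴

Decompose the section into non-overlapping parts with the origin at the bottom-left of its bounding rectangle.
Vertical leg: 20 × 135, A = 2 700 mm², y = 67.5 mm, Ī = 4 100 625 mm⁴.
Horizontal leg (remainder): 25 × 20, A = 500 mm², y = 10 mm, Ī = 16666.7 mm⁴.
Centroid: ȳ = ΣA·y / ΣA = 58.5156 mm.
Transfer each piece to the horizontal centroidal axis using Ī + A·d² with d = y − 58.5156:
  vertical leg: d = 8.98438 mm → contributes +4 318 566 mm⁴
  horizontal leg (remainder): d = -48.5156 mm → contributes +1 193 550 mm⁴
Total I = 5 512 116 mm⁴.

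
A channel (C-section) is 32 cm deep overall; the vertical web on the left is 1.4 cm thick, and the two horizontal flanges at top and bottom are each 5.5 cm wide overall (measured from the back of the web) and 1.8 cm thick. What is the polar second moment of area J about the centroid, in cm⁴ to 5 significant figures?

J ≈ 7304.3 cm⁴

Break the section into simple shapes (no overlaps), measuring from the bottom-left corner of the bounding box.
Web: 1.4 × 32, A = 44.8 cm², y = 16 cm, Ī = 3822.933 cm⁴.
Top flange (beyond web): 4.1 × 1.8, A = 7.38 cm², y = 31.1 cm, Ī = 1.9926 cm⁴.
Bottom flange (beyond web): 4.1 × 1.8, A = 7.38 cm², y = 0.9 cm, Ī = 1.9926 cm⁴.
By symmetry the centroid is at mid-height, ȳ = 16 cm.
Transfer each piece to the centroidal x-axis using Ī + A·d² with d = y − 16:
  web: d = 0 cm → contributes +3822.933 cm⁴
  top flange (beyond web): d = 15.1 cm → contributes +1684.706 cm⁴
  bottom flange (beyond web): d = -15.1 cm → contributes +1684.706 cm⁴
Total I = 7192.346 cm⁴.
For the y-axis: x̄ = 1.381498 cm.
Repeating about the centroidal y-axis gives I_y = 111.9541 cm⁴.
Polar second moment: J = I_x + I_y = 7304.3 cm⁴.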